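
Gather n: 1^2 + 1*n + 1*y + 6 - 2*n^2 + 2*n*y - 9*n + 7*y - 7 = -2*n^2 + n*(2*y - 8) + 8*y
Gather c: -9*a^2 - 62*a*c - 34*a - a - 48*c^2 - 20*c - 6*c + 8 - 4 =-9*a^2 - 35*a - 48*c^2 + c*(-62*a - 26) + 4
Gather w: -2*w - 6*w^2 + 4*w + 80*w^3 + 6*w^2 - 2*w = 80*w^3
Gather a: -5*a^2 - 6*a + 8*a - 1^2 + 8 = -5*a^2 + 2*a + 7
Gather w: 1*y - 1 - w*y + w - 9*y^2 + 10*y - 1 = w*(1 - y) - 9*y^2 + 11*y - 2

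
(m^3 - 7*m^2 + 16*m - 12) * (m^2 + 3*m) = m^5 - 4*m^4 - 5*m^3 + 36*m^2 - 36*m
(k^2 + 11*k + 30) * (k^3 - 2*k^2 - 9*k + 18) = k^5 + 9*k^4 - k^3 - 141*k^2 - 72*k + 540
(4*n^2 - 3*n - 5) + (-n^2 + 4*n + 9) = 3*n^2 + n + 4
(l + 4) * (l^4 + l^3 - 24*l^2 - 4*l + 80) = l^5 + 5*l^4 - 20*l^3 - 100*l^2 + 64*l + 320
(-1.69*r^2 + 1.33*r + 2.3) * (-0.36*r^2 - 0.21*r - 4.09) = 0.6084*r^4 - 0.1239*r^3 + 5.8048*r^2 - 5.9227*r - 9.407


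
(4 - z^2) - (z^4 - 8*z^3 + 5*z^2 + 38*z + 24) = -z^4 + 8*z^3 - 6*z^2 - 38*z - 20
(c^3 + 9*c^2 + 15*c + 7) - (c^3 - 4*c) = 9*c^2 + 19*c + 7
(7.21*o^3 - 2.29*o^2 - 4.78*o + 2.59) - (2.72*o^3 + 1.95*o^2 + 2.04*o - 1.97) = 4.49*o^3 - 4.24*o^2 - 6.82*o + 4.56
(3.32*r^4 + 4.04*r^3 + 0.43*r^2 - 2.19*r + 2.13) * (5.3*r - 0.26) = 17.596*r^5 + 20.5488*r^4 + 1.2286*r^3 - 11.7188*r^2 + 11.8584*r - 0.5538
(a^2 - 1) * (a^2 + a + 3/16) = a^4 + a^3 - 13*a^2/16 - a - 3/16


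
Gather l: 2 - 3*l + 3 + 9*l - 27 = 6*l - 22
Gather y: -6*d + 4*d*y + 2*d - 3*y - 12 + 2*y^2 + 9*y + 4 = -4*d + 2*y^2 + y*(4*d + 6) - 8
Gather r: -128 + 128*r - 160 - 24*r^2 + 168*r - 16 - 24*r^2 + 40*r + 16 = -48*r^2 + 336*r - 288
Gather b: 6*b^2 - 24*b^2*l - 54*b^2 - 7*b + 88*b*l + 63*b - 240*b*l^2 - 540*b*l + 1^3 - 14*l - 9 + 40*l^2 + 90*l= b^2*(-24*l - 48) + b*(-240*l^2 - 452*l + 56) + 40*l^2 + 76*l - 8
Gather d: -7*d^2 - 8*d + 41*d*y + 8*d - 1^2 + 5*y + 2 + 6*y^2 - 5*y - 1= -7*d^2 + 41*d*y + 6*y^2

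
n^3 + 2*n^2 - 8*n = n*(n - 2)*(n + 4)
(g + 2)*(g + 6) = g^2 + 8*g + 12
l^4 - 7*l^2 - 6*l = l*(l - 3)*(l + 1)*(l + 2)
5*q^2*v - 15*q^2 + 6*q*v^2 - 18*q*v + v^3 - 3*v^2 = (q + v)*(5*q + v)*(v - 3)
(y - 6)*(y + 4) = y^2 - 2*y - 24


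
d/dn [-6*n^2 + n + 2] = 1 - 12*n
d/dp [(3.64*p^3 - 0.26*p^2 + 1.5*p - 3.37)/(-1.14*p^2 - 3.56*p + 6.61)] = (-4.1496*p^4 - 25.9168*p^3 + 74.8168*p^2 - 11.1208*p - 2.0822)/(1.2996*p^4 + 8.1168*p^3 - 2.3972*p^2 - 47.0632*p + 43.6921)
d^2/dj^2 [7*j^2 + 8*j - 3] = 14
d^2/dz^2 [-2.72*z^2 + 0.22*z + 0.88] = -5.44000000000000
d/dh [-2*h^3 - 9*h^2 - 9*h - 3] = -6*h^2 - 18*h - 9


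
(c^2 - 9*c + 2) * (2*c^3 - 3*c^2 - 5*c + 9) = 2*c^5 - 21*c^4 + 26*c^3 + 48*c^2 - 91*c + 18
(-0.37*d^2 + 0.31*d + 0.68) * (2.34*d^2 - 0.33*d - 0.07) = -0.8658*d^4 + 0.8475*d^3 + 1.5148*d^2 - 0.2461*d - 0.0476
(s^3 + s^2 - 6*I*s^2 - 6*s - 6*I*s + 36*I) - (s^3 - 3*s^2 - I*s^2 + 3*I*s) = 4*s^2 - 5*I*s^2 - 6*s - 9*I*s + 36*I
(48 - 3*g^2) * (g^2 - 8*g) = -3*g^4 + 24*g^3 + 48*g^2 - 384*g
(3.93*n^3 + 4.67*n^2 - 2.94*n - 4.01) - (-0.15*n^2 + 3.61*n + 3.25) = 3.93*n^3 + 4.82*n^2 - 6.55*n - 7.26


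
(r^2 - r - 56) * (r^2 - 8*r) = r^4 - 9*r^3 - 48*r^2 + 448*r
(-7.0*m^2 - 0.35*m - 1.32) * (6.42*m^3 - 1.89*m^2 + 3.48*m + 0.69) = -44.94*m^5 + 10.983*m^4 - 32.1729*m^3 - 3.5532*m^2 - 4.8351*m - 0.9108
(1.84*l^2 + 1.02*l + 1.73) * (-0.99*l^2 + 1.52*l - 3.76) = -1.8216*l^4 + 1.787*l^3 - 7.0807*l^2 - 1.2056*l - 6.5048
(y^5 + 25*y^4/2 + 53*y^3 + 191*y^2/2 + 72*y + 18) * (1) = y^5 + 25*y^4/2 + 53*y^3 + 191*y^2/2 + 72*y + 18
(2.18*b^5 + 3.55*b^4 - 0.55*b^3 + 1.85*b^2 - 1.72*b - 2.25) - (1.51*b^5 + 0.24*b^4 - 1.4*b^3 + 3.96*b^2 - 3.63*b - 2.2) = 0.67*b^5 + 3.31*b^4 + 0.85*b^3 - 2.11*b^2 + 1.91*b - 0.0499999999999998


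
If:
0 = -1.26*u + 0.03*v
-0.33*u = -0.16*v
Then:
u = 0.00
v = 0.00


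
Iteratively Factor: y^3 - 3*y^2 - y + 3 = (y + 1)*(y^2 - 4*y + 3) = (y - 1)*(y + 1)*(y - 3)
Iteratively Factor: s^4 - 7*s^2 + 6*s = (s - 1)*(s^3 + s^2 - 6*s) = (s - 2)*(s - 1)*(s^2 + 3*s) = s*(s - 2)*(s - 1)*(s + 3)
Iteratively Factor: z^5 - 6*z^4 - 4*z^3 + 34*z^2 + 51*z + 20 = (z + 1)*(z^4 - 7*z^3 + 3*z^2 + 31*z + 20) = (z - 4)*(z + 1)*(z^3 - 3*z^2 - 9*z - 5) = (z - 4)*(z + 1)^2*(z^2 - 4*z - 5) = (z - 4)*(z + 1)^3*(z - 5)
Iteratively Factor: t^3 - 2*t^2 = (t - 2)*(t^2) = t*(t - 2)*(t)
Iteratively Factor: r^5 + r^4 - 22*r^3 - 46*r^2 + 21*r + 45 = (r + 3)*(r^4 - 2*r^3 - 16*r^2 + 2*r + 15) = (r - 5)*(r + 3)*(r^3 + 3*r^2 - r - 3) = (r - 5)*(r + 1)*(r + 3)*(r^2 + 2*r - 3) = (r - 5)*(r + 1)*(r + 3)^2*(r - 1)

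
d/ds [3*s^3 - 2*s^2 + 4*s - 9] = 9*s^2 - 4*s + 4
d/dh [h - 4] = 1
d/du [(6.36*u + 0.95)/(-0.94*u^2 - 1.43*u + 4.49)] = (5.9784*u^2 + 1.786*u + 29.9149)/(0.8836*u^4 + 2.6884*u^3 - 6.3963*u^2 - 12.8414*u + 20.1601)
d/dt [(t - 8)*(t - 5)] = 2*t - 13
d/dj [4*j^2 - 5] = 8*j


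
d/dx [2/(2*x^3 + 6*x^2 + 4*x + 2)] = (-3*x^2 - 6*x - 2)/(x^3 + 3*x^2 + 2*x + 1)^2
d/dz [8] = 0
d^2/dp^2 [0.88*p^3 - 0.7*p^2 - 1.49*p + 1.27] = 5.28*p - 1.4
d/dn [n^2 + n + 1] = 2*n + 1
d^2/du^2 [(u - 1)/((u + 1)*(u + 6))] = 2*(u^3 - 3*u^2 - 39*u - 85)/(u^6 + 21*u^5 + 165*u^4 + 595*u^3 + 990*u^2 + 756*u + 216)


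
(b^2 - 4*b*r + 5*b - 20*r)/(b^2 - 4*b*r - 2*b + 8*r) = (b + 5)/(b - 2)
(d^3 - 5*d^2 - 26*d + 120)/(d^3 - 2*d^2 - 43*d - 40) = (d^2 - 10*d + 24)/(d^2 - 7*d - 8)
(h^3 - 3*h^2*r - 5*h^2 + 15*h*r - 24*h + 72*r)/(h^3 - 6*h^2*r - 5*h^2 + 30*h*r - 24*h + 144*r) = (-h + 3*r)/(-h + 6*r)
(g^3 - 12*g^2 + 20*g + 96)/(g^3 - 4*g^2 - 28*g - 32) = (g - 6)/(g + 2)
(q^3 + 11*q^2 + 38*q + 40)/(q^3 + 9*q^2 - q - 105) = (q^2 + 6*q + 8)/(q^2 + 4*q - 21)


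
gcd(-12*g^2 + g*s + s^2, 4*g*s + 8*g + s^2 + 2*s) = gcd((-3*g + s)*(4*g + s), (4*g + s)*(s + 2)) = 4*g + s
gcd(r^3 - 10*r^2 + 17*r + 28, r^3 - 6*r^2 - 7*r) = r^2 - 6*r - 7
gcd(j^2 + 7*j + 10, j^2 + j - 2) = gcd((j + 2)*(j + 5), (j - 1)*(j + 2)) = j + 2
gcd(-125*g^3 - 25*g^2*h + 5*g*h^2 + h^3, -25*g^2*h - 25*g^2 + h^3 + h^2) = 25*g^2 - h^2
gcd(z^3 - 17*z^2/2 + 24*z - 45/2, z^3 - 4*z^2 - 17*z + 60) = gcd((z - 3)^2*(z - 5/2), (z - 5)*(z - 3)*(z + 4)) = z - 3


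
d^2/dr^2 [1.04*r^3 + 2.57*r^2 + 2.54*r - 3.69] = 6.24*r + 5.14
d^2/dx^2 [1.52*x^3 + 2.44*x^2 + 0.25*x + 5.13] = 9.12*x + 4.88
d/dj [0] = 0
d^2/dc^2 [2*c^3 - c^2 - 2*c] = 12*c - 2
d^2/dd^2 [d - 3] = 0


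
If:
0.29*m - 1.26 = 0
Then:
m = 4.34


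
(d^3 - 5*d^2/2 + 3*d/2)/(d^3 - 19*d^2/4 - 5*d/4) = 2*(-2*d^2 + 5*d - 3)/(-4*d^2 + 19*d + 5)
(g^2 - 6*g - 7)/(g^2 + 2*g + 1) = (g - 7)/(g + 1)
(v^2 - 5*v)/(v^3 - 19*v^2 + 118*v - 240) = v/(v^2 - 14*v + 48)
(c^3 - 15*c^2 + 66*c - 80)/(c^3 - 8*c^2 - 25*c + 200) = (c - 2)/(c + 5)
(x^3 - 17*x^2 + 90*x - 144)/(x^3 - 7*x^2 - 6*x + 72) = (x^2 - 11*x + 24)/(x^2 - x - 12)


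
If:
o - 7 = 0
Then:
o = 7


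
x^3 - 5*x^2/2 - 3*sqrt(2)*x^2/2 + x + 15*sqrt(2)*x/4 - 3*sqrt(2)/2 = (x - 2)*(x - 1/2)*(x - 3*sqrt(2)/2)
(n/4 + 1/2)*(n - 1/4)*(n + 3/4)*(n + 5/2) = n^4/4 + 5*n^3/4 + 113*n^2/64 + 53*n/128 - 15/64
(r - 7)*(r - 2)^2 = r^3 - 11*r^2 + 32*r - 28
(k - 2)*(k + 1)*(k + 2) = k^3 + k^2 - 4*k - 4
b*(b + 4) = b^2 + 4*b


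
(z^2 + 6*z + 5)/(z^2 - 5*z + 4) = (z^2 + 6*z + 5)/(z^2 - 5*z + 4)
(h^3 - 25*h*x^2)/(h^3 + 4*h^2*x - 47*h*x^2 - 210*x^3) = h*(-h + 5*x)/(-h^2 + h*x + 42*x^2)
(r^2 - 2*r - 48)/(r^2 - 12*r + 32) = (r + 6)/(r - 4)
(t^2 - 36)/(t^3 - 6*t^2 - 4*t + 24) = (t + 6)/(t^2 - 4)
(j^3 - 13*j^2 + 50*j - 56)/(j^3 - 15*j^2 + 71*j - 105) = (j^2 - 6*j + 8)/(j^2 - 8*j + 15)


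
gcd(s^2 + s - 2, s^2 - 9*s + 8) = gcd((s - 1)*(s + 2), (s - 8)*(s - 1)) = s - 1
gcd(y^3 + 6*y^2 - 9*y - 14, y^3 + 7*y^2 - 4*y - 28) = y^2 + 5*y - 14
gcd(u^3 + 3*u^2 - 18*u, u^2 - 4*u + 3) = u - 3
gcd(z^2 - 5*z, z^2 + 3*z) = z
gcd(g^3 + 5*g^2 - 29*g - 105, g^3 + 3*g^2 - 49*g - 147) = g^2 + 10*g + 21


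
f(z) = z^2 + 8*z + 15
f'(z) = 2*z + 8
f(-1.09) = 7.47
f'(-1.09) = 5.82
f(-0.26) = 12.99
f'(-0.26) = 7.48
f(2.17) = 37.07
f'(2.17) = 12.34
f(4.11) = 64.77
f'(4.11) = 16.22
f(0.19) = 16.56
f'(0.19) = 8.38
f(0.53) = 19.52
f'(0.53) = 9.06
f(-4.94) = -0.12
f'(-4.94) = -1.88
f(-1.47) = 5.40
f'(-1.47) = 5.06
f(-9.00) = 24.00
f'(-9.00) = -10.00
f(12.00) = 255.00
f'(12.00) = 32.00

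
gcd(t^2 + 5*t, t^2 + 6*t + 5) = t + 5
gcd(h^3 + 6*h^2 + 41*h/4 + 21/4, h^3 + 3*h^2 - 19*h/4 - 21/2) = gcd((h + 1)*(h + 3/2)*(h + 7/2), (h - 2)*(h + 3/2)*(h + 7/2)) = h^2 + 5*h + 21/4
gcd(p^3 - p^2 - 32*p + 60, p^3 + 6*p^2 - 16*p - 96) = p + 6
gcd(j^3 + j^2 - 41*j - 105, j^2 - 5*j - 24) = j + 3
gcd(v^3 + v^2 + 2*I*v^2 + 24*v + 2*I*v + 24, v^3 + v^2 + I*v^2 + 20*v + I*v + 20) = v^2 + v*(1 - 4*I) - 4*I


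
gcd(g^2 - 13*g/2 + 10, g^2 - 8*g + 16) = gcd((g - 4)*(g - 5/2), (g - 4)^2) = g - 4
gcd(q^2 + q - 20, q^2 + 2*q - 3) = 1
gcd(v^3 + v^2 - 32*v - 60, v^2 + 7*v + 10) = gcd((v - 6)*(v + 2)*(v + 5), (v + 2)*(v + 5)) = v^2 + 7*v + 10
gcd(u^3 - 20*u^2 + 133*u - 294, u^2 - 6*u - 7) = u - 7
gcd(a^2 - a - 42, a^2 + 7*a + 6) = a + 6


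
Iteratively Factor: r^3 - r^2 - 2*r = (r - 2)*(r^2 + r) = (r - 2)*(r + 1)*(r)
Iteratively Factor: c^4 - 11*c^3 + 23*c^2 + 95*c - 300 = (c + 3)*(c^3 - 14*c^2 + 65*c - 100) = (c - 4)*(c + 3)*(c^2 - 10*c + 25) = (c - 5)*(c - 4)*(c + 3)*(c - 5)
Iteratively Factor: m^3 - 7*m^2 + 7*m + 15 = (m - 3)*(m^2 - 4*m - 5) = (m - 5)*(m - 3)*(m + 1)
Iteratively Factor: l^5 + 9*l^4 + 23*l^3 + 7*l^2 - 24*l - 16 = (l - 1)*(l^4 + 10*l^3 + 33*l^2 + 40*l + 16) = (l - 1)*(l + 4)*(l^3 + 6*l^2 + 9*l + 4) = (l - 1)*(l + 1)*(l + 4)*(l^2 + 5*l + 4) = (l - 1)*(l + 1)*(l + 4)^2*(l + 1)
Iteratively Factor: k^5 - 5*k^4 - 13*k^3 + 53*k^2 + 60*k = (k + 3)*(k^4 - 8*k^3 + 11*k^2 + 20*k) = (k + 1)*(k + 3)*(k^3 - 9*k^2 + 20*k) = (k - 5)*(k + 1)*(k + 3)*(k^2 - 4*k) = k*(k - 5)*(k + 1)*(k + 3)*(k - 4)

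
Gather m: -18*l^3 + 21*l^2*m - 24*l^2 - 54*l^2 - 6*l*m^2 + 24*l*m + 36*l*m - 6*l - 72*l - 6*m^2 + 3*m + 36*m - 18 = -18*l^3 - 78*l^2 - 78*l + m^2*(-6*l - 6) + m*(21*l^2 + 60*l + 39) - 18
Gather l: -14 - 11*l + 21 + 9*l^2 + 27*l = 9*l^2 + 16*l + 7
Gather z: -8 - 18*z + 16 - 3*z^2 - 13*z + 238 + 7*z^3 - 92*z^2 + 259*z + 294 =7*z^3 - 95*z^2 + 228*z + 540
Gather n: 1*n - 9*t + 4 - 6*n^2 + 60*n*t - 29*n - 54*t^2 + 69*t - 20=-6*n^2 + n*(60*t - 28) - 54*t^2 + 60*t - 16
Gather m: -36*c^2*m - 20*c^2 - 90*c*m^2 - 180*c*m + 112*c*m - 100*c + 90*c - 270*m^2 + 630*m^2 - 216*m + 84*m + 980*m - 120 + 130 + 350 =-20*c^2 - 10*c + m^2*(360 - 90*c) + m*(-36*c^2 - 68*c + 848) + 360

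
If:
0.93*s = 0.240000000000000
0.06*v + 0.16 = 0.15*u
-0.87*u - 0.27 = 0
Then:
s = 0.26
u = -0.31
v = -3.44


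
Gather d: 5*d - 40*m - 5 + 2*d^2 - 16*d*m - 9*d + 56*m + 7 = 2*d^2 + d*(-16*m - 4) + 16*m + 2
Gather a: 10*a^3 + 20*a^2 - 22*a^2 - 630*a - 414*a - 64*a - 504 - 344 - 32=10*a^3 - 2*a^2 - 1108*a - 880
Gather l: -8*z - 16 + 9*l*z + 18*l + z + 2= l*(9*z + 18) - 7*z - 14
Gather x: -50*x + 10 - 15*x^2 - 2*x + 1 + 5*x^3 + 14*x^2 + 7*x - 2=5*x^3 - x^2 - 45*x + 9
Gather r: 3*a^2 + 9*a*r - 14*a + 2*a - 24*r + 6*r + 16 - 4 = 3*a^2 - 12*a + r*(9*a - 18) + 12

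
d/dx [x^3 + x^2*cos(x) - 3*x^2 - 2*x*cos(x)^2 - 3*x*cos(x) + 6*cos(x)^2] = -x^2*sin(x) + 3*x^2 + 3*x*sin(x) + 2*x*sin(2*x) + 2*x*cos(x) - 6*x - 6*sin(2*x) - 2*cos(x)^2 - 3*cos(x)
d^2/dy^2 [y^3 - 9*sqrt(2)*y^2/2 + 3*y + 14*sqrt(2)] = 6*y - 9*sqrt(2)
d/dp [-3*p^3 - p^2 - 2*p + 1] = -9*p^2 - 2*p - 2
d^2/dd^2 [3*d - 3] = 0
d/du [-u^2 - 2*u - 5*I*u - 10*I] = -2*u - 2 - 5*I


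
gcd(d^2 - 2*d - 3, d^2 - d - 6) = d - 3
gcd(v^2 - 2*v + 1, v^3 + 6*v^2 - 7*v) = v - 1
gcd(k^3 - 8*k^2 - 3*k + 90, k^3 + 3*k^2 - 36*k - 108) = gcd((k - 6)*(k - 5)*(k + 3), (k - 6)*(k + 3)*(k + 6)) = k^2 - 3*k - 18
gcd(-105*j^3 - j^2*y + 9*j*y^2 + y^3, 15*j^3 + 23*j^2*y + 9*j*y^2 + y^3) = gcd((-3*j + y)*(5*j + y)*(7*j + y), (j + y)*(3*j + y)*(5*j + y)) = 5*j + y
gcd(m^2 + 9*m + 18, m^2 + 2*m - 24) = m + 6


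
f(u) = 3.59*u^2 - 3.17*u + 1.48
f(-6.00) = 149.74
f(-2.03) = 22.71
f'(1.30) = 6.16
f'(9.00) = 61.45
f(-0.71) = 5.54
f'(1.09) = 4.66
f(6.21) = 120.24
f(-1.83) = 19.30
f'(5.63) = 37.25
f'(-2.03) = -17.75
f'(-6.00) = -46.25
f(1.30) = 3.43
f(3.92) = 44.22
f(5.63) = 97.42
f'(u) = 7.18*u - 3.17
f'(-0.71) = -8.27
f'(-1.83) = -16.31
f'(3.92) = 24.98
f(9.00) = 263.74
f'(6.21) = 41.42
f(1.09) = 2.29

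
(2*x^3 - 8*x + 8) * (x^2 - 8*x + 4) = 2*x^5 - 16*x^4 + 72*x^2 - 96*x + 32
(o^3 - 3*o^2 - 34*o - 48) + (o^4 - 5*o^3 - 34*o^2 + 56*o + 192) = o^4 - 4*o^3 - 37*o^2 + 22*o + 144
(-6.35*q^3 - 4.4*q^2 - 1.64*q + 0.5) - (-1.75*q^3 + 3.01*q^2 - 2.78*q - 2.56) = -4.6*q^3 - 7.41*q^2 + 1.14*q + 3.06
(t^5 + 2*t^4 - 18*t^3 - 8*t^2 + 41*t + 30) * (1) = t^5 + 2*t^4 - 18*t^3 - 8*t^2 + 41*t + 30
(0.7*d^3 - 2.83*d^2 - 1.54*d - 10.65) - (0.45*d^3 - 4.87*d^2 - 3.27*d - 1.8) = 0.25*d^3 + 2.04*d^2 + 1.73*d - 8.85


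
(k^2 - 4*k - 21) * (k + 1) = k^3 - 3*k^2 - 25*k - 21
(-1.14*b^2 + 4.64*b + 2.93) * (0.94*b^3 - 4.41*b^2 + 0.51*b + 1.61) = -1.0716*b^5 + 9.389*b^4 - 18.2896*b^3 - 12.3903*b^2 + 8.9647*b + 4.7173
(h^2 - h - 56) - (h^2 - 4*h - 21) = 3*h - 35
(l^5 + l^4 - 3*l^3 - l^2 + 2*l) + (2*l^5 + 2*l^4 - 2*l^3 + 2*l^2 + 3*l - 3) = 3*l^5 + 3*l^4 - 5*l^3 + l^2 + 5*l - 3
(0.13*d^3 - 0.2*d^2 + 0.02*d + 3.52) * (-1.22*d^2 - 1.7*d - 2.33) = -0.1586*d^5 + 0.023*d^4 + 0.0127*d^3 - 3.8624*d^2 - 6.0306*d - 8.2016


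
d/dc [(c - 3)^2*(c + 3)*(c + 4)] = 4*c^3 + 3*c^2 - 42*c - 9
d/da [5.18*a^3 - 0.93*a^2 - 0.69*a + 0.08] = 15.54*a^2 - 1.86*a - 0.69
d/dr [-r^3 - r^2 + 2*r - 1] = -3*r^2 - 2*r + 2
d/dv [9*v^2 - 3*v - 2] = 18*v - 3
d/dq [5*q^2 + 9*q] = 10*q + 9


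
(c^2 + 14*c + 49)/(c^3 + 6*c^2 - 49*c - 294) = (c + 7)/(c^2 - c - 42)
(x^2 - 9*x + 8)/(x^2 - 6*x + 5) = (x - 8)/(x - 5)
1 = 1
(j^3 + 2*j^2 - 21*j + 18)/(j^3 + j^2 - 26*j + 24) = (j - 3)/(j - 4)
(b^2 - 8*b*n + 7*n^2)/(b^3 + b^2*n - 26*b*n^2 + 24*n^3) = (b - 7*n)/(b^2 + 2*b*n - 24*n^2)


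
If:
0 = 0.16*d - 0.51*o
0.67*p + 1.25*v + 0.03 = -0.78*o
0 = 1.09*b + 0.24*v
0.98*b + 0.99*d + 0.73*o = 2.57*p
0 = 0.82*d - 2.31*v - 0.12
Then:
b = 0.01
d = 0.03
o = 0.01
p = 0.02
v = -0.04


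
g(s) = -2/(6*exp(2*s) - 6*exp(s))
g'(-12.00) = -54251.60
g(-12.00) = 54251.93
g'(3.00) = 0.00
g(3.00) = 0.00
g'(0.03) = 370.02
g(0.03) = -10.62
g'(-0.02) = 832.97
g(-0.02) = 17.17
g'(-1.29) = -1.04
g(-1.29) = 1.67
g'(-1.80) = -1.94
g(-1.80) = 2.42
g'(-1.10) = -0.75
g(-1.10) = 1.50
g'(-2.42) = -3.71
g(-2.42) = 4.11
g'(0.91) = 0.24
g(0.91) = -0.09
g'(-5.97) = -130.50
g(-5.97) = 130.84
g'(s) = -2*(-12*exp(2*s) + 6*exp(s))/(6*exp(2*s) - 6*exp(s))^2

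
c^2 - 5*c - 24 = (c - 8)*(c + 3)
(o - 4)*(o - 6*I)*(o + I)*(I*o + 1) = I*o^4 + 6*o^3 - 4*I*o^3 - 24*o^2 + I*o^2 + 6*o - 4*I*o - 24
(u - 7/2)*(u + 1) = u^2 - 5*u/2 - 7/2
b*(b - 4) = b^2 - 4*b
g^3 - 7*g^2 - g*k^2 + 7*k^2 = (g - 7)*(g - k)*(g + k)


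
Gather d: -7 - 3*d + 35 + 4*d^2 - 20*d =4*d^2 - 23*d + 28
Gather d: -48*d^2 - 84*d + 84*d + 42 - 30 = 12 - 48*d^2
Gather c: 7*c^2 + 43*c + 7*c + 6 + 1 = 7*c^2 + 50*c + 7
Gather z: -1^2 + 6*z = 6*z - 1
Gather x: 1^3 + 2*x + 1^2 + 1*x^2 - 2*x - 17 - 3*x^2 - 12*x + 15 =-2*x^2 - 12*x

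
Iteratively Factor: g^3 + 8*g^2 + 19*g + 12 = (g + 4)*(g^2 + 4*g + 3) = (g + 1)*(g + 4)*(g + 3)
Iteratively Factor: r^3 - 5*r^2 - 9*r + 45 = (r - 3)*(r^2 - 2*r - 15) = (r - 3)*(r + 3)*(r - 5)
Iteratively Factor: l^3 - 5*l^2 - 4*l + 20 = (l + 2)*(l^2 - 7*l + 10) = (l - 5)*(l + 2)*(l - 2)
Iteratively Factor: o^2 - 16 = (o + 4)*(o - 4)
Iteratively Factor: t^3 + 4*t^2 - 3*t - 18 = (t + 3)*(t^2 + t - 6) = (t + 3)^2*(t - 2)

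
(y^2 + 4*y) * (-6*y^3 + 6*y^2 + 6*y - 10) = -6*y^5 - 18*y^4 + 30*y^3 + 14*y^2 - 40*y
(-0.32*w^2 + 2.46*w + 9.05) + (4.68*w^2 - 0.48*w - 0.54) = 4.36*w^2 + 1.98*w + 8.51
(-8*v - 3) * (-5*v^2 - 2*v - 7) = 40*v^3 + 31*v^2 + 62*v + 21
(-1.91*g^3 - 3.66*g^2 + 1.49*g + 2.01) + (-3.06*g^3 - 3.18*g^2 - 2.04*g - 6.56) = -4.97*g^3 - 6.84*g^2 - 0.55*g - 4.55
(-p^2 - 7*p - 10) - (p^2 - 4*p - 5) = -2*p^2 - 3*p - 5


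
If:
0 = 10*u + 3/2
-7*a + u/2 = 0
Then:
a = -3/280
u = -3/20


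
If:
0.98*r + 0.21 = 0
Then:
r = -0.21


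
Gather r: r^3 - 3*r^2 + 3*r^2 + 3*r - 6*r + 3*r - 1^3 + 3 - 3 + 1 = r^3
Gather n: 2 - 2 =0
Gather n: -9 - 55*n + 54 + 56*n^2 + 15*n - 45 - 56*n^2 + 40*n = 0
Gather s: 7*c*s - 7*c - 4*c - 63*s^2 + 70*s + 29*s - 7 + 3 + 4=-11*c - 63*s^2 + s*(7*c + 99)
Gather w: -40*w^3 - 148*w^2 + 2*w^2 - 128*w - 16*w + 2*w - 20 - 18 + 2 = -40*w^3 - 146*w^2 - 142*w - 36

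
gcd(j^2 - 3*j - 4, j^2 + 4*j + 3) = j + 1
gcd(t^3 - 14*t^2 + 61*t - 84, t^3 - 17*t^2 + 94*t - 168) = t^2 - 11*t + 28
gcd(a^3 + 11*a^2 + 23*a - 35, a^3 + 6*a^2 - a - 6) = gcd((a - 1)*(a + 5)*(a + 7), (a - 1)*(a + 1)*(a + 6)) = a - 1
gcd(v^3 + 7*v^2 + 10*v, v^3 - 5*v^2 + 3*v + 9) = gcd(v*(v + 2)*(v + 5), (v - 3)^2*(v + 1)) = 1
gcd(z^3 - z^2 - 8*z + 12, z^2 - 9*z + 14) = z - 2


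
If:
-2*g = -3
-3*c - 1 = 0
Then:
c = -1/3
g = 3/2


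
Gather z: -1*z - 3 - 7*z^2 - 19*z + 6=-7*z^2 - 20*z + 3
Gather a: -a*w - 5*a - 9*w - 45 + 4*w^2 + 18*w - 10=a*(-w - 5) + 4*w^2 + 9*w - 55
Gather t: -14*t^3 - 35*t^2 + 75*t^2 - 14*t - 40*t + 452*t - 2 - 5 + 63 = -14*t^3 + 40*t^2 + 398*t + 56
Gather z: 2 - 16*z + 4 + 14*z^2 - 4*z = 14*z^2 - 20*z + 6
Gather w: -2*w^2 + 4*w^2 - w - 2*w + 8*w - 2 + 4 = 2*w^2 + 5*w + 2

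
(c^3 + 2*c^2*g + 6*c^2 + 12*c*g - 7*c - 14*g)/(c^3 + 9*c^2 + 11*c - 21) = (c + 2*g)/(c + 3)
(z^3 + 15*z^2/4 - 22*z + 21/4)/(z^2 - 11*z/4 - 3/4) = (4*z^2 + 27*z - 7)/(4*z + 1)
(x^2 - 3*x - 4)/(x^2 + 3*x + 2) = (x - 4)/(x + 2)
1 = 1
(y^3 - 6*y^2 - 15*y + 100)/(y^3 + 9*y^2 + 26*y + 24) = (y^2 - 10*y + 25)/(y^2 + 5*y + 6)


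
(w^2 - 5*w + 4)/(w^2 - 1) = (w - 4)/(w + 1)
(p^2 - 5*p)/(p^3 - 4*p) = (p - 5)/(p^2 - 4)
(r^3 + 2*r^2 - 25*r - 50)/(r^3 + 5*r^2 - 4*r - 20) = (r - 5)/(r - 2)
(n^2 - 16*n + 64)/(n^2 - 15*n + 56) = (n - 8)/(n - 7)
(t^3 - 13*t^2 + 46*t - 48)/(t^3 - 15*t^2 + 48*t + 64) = (t^2 - 5*t + 6)/(t^2 - 7*t - 8)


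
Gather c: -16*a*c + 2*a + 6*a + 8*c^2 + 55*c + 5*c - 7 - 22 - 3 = 8*a + 8*c^2 + c*(60 - 16*a) - 32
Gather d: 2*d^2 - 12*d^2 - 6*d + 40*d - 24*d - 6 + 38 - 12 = -10*d^2 + 10*d + 20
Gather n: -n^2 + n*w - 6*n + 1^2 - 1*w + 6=-n^2 + n*(w - 6) - w + 7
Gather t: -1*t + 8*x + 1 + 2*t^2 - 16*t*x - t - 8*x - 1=2*t^2 + t*(-16*x - 2)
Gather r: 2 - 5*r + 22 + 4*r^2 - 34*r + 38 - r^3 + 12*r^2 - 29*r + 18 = -r^3 + 16*r^2 - 68*r + 80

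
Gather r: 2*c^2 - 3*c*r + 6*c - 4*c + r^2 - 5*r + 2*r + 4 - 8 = 2*c^2 + 2*c + r^2 + r*(-3*c - 3) - 4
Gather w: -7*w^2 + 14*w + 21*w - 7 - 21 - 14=-7*w^2 + 35*w - 42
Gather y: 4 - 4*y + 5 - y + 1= 10 - 5*y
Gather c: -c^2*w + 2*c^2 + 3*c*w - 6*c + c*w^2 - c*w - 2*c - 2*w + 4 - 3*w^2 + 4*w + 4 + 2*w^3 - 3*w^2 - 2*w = c^2*(2 - w) + c*(w^2 + 2*w - 8) + 2*w^3 - 6*w^2 + 8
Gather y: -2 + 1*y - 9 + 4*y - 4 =5*y - 15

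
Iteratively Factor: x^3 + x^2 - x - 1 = (x + 1)*(x^2 - 1) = (x - 1)*(x + 1)*(x + 1)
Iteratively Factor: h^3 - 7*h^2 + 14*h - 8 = (h - 1)*(h^2 - 6*h + 8) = (h - 4)*(h - 1)*(h - 2)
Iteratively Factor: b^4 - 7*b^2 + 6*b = (b)*(b^3 - 7*b + 6) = b*(b - 2)*(b^2 + 2*b - 3) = b*(b - 2)*(b - 1)*(b + 3)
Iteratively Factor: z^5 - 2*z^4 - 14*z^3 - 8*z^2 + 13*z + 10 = (z - 1)*(z^4 - z^3 - 15*z^2 - 23*z - 10) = (z - 1)*(z + 2)*(z^3 - 3*z^2 - 9*z - 5) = (z - 1)*(z + 1)*(z + 2)*(z^2 - 4*z - 5) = (z - 5)*(z - 1)*(z + 1)*(z + 2)*(z + 1)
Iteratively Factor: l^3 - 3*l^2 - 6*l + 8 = (l - 4)*(l^2 + l - 2) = (l - 4)*(l - 1)*(l + 2)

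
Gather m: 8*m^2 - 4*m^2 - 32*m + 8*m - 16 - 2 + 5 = 4*m^2 - 24*m - 13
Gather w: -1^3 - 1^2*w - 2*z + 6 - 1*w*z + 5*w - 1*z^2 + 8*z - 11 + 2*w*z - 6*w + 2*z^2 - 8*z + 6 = w*(z - 2) + z^2 - 2*z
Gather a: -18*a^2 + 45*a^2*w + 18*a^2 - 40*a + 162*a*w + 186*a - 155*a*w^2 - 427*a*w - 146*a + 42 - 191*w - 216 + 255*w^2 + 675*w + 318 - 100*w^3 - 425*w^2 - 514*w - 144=45*a^2*w + a*(-155*w^2 - 265*w) - 100*w^3 - 170*w^2 - 30*w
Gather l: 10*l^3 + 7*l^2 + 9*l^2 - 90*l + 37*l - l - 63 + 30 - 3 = 10*l^3 + 16*l^2 - 54*l - 36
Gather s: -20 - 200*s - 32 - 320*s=-520*s - 52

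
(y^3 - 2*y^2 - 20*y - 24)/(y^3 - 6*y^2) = 1 + 4/y + 4/y^2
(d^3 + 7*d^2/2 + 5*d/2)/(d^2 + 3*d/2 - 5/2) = d*(d + 1)/(d - 1)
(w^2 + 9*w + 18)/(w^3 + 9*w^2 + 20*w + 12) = (w + 3)/(w^2 + 3*w + 2)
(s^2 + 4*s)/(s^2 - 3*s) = (s + 4)/(s - 3)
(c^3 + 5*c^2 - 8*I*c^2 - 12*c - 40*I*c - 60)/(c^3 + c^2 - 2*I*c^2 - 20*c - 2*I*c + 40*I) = (c - 6*I)/(c - 4)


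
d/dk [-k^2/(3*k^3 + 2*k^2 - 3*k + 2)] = k*(3*k^3 + 3*k - 4)/(9*k^6 + 12*k^5 - 14*k^4 + 17*k^2 - 12*k + 4)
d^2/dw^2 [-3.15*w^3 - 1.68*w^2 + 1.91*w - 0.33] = -18.9*w - 3.36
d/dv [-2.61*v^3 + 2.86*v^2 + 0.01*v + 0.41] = -7.83*v^2 + 5.72*v + 0.01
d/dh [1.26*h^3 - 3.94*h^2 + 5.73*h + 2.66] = 3.78*h^2 - 7.88*h + 5.73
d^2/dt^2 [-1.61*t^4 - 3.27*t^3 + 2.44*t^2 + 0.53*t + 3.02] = -19.32*t^2 - 19.62*t + 4.88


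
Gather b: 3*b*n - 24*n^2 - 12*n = 3*b*n - 24*n^2 - 12*n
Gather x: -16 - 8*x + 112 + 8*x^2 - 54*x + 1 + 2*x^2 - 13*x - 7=10*x^2 - 75*x + 90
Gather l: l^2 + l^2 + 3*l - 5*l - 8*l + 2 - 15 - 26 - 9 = 2*l^2 - 10*l - 48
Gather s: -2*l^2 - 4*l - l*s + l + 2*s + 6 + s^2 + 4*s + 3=-2*l^2 - 3*l + s^2 + s*(6 - l) + 9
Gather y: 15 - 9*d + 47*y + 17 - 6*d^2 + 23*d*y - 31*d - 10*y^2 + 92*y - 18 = -6*d^2 - 40*d - 10*y^2 + y*(23*d + 139) + 14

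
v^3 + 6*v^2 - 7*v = v*(v - 1)*(v + 7)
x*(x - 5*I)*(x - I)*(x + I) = x^4 - 5*I*x^3 + x^2 - 5*I*x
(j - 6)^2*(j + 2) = j^3 - 10*j^2 + 12*j + 72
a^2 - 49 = (a - 7)*(a + 7)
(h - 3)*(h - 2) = h^2 - 5*h + 6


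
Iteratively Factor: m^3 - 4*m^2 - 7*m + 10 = (m + 2)*(m^2 - 6*m + 5) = (m - 1)*(m + 2)*(m - 5)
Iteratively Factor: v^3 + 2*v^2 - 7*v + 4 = (v + 4)*(v^2 - 2*v + 1) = (v - 1)*(v + 4)*(v - 1)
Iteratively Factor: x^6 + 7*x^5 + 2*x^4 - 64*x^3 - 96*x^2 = (x + 4)*(x^5 + 3*x^4 - 10*x^3 - 24*x^2) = (x + 4)^2*(x^4 - x^3 - 6*x^2) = (x + 2)*(x + 4)^2*(x^3 - 3*x^2) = (x - 3)*(x + 2)*(x + 4)^2*(x^2) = x*(x - 3)*(x + 2)*(x + 4)^2*(x)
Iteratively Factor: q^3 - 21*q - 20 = (q - 5)*(q^2 + 5*q + 4) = (q - 5)*(q + 4)*(q + 1)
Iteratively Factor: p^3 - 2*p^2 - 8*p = (p - 4)*(p^2 + 2*p) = p*(p - 4)*(p + 2)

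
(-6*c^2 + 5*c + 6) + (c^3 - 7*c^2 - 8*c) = c^3 - 13*c^2 - 3*c + 6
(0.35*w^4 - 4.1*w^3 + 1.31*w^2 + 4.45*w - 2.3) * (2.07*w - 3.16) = 0.7245*w^5 - 9.593*w^4 + 15.6677*w^3 + 5.0719*w^2 - 18.823*w + 7.268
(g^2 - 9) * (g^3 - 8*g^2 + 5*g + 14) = g^5 - 8*g^4 - 4*g^3 + 86*g^2 - 45*g - 126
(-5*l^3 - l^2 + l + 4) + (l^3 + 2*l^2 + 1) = -4*l^3 + l^2 + l + 5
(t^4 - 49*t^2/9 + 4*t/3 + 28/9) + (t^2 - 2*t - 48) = t^4 - 40*t^2/9 - 2*t/3 - 404/9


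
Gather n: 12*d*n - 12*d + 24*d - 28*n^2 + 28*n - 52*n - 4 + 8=12*d - 28*n^2 + n*(12*d - 24) + 4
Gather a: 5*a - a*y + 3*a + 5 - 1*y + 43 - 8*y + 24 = a*(8 - y) - 9*y + 72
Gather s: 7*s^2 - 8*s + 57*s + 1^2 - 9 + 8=7*s^2 + 49*s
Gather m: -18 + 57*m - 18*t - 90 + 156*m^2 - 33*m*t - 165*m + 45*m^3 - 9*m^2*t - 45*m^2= 45*m^3 + m^2*(111 - 9*t) + m*(-33*t - 108) - 18*t - 108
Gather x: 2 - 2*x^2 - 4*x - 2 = -2*x^2 - 4*x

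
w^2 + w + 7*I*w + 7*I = (w + 1)*(w + 7*I)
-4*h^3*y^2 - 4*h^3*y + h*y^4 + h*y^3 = y*(-2*h + y)*(2*h + y)*(h*y + h)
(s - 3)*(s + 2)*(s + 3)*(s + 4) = s^4 + 6*s^3 - s^2 - 54*s - 72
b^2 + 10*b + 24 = (b + 4)*(b + 6)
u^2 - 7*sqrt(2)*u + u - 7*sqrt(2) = (u + 1)*(u - 7*sqrt(2))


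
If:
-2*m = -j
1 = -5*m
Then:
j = -2/5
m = -1/5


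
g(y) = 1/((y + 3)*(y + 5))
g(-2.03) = 0.35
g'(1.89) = -0.01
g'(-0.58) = -0.06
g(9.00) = 0.01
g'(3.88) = -0.00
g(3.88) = 0.02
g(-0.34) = 0.08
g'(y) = -1/((y + 3)*(y + 5)^2) - 1/((y + 3)^2*(y + 5)) = 2*(-y - 4)/(y^4 + 16*y^3 + 94*y^2 + 240*y + 225)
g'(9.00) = 0.00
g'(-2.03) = -0.47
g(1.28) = 0.04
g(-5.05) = 9.76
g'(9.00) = 0.00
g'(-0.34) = -0.05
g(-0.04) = 0.07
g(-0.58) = 0.09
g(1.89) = 0.03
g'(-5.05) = 199.88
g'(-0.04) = -0.04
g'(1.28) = -0.01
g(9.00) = 0.01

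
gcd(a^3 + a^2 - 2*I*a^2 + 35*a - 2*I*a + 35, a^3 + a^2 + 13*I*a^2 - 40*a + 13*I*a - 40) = a^2 + a*(1 + 5*I) + 5*I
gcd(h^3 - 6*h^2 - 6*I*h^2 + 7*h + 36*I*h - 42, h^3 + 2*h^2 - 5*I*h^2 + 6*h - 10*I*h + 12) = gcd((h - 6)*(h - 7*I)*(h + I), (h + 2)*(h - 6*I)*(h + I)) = h + I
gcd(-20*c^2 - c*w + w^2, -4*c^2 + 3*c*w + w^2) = 4*c + w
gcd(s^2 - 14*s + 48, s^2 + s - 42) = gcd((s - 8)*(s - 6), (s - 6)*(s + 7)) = s - 6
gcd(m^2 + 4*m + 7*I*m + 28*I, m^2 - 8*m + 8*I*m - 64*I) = 1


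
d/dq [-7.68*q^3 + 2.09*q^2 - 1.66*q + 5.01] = -23.04*q^2 + 4.18*q - 1.66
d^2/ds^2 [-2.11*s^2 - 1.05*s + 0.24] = -4.22000000000000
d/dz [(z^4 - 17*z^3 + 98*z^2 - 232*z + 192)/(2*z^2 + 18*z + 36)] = (z^5 + 5*z^4 - 117*z^3 + 98*z^2 + 1572*z - 2952)/(z^4 + 18*z^3 + 117*z^2 + 324*z + 324)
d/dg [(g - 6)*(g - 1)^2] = (g - 1)*(3*g - 13)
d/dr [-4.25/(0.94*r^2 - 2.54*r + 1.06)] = (7.99*r - 10.795)/(0.94*r^2 - 2.54*r + 1.06)^2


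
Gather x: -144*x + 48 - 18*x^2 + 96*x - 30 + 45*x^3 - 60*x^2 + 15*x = 45*x^3 - 78*x^2 - 33*x + 18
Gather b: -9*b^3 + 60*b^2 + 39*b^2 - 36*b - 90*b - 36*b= -9*b^3 + 99*b^2 - 162*b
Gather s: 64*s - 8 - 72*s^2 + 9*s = -72*s^2 + 73*s - 8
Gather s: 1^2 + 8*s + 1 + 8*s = 16*s + 2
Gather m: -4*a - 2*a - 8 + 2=-6*a - 6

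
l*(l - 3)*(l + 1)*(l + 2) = l^4 - 7*l^2 - 6*l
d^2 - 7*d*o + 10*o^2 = (d - 5*o)*(d - 2*o)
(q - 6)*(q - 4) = q^2 - 10*q + 24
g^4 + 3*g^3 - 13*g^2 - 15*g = g*(g - 3)*(g + 1)*(g + 5)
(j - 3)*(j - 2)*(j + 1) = j^3 - 4*j^2 + j + 6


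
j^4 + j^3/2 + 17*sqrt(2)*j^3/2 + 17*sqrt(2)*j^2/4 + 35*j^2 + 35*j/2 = j*(j + 1/2)*(j + 7*sqrt(2)/2)*(j + 5*sqrt(2))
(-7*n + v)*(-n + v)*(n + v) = 7*n^3 - n^2*v - 7*n*v^2 + v^3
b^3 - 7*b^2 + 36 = (b - 6)*(b - 3)*(b + 2)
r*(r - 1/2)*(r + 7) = r^3 + 13*r^2/2 - 7*r/2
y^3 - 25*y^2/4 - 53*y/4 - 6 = (y - 8)*(y + 3/4)*(y + 1)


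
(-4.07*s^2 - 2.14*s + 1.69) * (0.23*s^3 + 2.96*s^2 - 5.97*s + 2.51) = -0.9361*s^5 - 12.5394*s^4 + 18.3522*s^3 + 7.5625*s^2 - 15.4607*s + 4.2419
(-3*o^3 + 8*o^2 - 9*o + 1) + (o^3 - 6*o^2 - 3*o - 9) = -2*o^3 + 2*o^2 - 12*o - 8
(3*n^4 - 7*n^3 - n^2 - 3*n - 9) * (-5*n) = -15*n^5 + 35*n^4 + 5*n^3 + 15*n^2 + 45*n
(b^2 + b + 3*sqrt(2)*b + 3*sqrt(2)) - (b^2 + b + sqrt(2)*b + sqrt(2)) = 2*sqrt(2)*b + 2*sqrt(2)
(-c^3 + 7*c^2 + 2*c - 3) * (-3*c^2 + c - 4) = 3*c^5 - 22*c^4 + 5*c^3 - 17*c^2 - 11*c + 12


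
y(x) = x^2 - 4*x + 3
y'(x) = 2*x - 4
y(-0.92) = 7.53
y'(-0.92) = -5.84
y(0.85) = 0.32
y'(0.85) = -2.30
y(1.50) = -0.75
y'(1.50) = -1.00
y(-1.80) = 13.44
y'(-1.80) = -7.60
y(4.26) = 4.11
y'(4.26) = 4.52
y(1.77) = -0.95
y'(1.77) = -0.46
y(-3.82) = 32.87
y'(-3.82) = -11.64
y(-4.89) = 46.47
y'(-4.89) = -13.78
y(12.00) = 99.00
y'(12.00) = 20.00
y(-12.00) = 195.00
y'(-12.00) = -28.00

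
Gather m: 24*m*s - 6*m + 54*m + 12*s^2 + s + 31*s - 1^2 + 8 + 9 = m*(24*s + 48) + 12*s^2 + 32*s + 16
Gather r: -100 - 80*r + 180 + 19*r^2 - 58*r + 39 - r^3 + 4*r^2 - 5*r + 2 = -r^3 + 23*r^2 - 143*r + 121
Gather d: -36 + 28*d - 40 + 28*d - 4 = 56*d - 80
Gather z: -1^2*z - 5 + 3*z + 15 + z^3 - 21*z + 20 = z^3 - 19*z + 30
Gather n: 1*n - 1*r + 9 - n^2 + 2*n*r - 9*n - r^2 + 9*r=-n^2 + n*(2*r - 8) - r^2 + 8*r + 9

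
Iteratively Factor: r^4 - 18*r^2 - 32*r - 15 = (r + 1)*(r^3 - r^2 - 17*r - 15) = (r + 1)^2*(r^2 - 2*r - 15) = (r + 1)^2*(r + 3)*(r - 5)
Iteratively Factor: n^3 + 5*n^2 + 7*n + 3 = (n + 3)*(n^2 + 2*n + 1) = (n + 1)*(n + 3)*(n + 1)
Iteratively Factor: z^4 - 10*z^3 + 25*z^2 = (z)*(z^3 - 10*z^2 + 25*z) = z*(z - 5)*(z^2 - 5*z) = z*(z - 5)^2*(z)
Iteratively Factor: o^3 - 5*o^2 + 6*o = (o - 3)*(o^2 - 2*o) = (o - 3)*(o - 2)*(o)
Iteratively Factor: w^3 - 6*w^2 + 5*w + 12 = (w - 4)*(w^2 - 2*w - 3) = (w - 4)*(w - 3)*(w + 1)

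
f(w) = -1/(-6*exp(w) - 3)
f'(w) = -6*exp(w)/(-6*exp(w) - 3)^2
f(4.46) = 0.00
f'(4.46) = -0.00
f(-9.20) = 0.33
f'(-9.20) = -0.00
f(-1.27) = 0.21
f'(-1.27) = -0.08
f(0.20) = 0.10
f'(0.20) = -0.07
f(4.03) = 0.00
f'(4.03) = -0.00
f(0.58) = 0.07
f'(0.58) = -0.06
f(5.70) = 0.00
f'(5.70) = -0.00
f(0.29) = 0.09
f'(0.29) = -0.07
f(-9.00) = 0.33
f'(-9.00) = 0.00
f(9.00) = 0.00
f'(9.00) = 0.00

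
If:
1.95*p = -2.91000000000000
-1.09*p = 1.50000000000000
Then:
No Solution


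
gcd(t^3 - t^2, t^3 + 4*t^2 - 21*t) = t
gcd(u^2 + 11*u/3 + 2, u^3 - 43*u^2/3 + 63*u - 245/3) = 1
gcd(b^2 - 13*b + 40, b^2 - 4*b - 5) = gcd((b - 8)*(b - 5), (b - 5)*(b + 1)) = b - 5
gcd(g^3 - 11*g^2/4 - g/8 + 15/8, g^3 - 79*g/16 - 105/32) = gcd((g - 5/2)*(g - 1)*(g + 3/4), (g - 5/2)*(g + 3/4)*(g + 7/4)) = g^2 - 7*g/4 - 15/8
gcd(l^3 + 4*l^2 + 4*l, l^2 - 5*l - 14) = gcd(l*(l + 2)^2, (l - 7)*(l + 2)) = l + 2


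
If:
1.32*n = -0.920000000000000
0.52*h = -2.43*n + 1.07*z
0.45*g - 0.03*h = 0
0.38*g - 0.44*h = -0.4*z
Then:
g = -0.19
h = -2.87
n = -0.70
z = -2.98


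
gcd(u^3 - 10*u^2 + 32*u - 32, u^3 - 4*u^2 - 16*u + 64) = u^2 - 8*u + 16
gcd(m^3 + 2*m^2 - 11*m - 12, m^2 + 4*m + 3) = m + 1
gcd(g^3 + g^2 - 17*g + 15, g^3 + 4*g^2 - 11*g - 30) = g^2 + 2*g - 15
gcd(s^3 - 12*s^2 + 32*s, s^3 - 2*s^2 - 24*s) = s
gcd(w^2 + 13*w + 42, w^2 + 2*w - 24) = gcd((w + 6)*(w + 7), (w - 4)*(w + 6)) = w + 6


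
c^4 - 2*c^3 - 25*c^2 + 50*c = c*(c - 5)*(c - 2)*(c + 5)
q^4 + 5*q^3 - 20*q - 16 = (q - 2)*(q + 1)*(q + 2)*(q + 4)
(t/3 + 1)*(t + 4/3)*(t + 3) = t^3/3 + 22*t^2/9 + 17*t/3 + 4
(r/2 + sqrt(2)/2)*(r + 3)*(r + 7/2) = r^3/2 + sqrt(2)*r^2/2 + 13*r^2/4 + 13*sqrt(2)*r/4 + 21*r/4 + 21*sqrt(2)/4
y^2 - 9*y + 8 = (y - 8)*(y - 1)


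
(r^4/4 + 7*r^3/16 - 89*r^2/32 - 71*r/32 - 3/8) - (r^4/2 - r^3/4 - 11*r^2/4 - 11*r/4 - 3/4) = -r^4/4 + 11*r^3/16 - r^2/32 + 17*r/32 + 3/8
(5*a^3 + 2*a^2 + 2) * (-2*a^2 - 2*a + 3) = -10*a^5 - 14*a^4 + 11*a^3 + 2*a^2 - 4*a + 6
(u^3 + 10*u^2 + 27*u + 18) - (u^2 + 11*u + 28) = u^3 + 9*u^2 + 16*u - 10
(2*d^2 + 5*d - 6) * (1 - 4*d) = -8*d^3 - 18*d^2 + 29*d - 6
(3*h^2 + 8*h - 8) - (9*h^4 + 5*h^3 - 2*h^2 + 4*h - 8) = -9*h^4 - 5*h^3 + 5*h^2 + 4*h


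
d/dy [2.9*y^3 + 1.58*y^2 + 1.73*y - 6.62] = 8.7*y^2 + 3.16*y + 1.73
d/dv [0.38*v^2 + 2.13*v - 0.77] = 0.76*v + 2.13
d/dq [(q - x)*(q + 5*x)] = 2*q + 4*x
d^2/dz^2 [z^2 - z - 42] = 2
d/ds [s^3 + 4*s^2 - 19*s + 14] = 3*s^2 + 8*s - 19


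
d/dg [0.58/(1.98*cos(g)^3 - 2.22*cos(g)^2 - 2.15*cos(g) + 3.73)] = (3.4452*cos(g)^2 - 2.5752*cos(g) - 1.247)*sin(g)/(1.98*cos(g)^3 - 2.22*cos(g)^2 - 2.15*cos(g) + 3.73)^2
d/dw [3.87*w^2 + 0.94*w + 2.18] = 7.74*w + 0.94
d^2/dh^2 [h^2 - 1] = 2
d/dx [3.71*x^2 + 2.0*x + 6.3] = 7.42*x + 2.0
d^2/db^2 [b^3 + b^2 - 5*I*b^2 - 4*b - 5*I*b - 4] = 6*b + 2 - 10*I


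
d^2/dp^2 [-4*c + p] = 0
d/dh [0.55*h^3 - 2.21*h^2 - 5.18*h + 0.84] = 1.65*h^2 - 4.42*h - 5.18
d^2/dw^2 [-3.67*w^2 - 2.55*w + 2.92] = -7.34000000000000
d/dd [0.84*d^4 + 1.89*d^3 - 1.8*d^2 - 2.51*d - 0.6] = 3.36*d^3 + 5.67*d^2 - 3.6*d - 2.51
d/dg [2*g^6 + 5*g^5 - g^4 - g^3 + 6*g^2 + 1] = g*(12*g^4 + 25*g^3 - 4*g^2 - 3*g + 12)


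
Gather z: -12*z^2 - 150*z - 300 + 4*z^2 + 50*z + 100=-8*z^2 - 100*z - 200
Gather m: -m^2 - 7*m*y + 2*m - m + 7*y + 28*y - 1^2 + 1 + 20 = -m^2 + m*(1 - 7*y) + 35*y + 20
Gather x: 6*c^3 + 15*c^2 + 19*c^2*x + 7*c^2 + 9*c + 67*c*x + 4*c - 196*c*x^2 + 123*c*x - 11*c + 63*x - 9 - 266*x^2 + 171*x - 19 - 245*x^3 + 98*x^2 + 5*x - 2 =6*c^3 + 22*c^2 + 2*c - 245*x^3 + x^2*(-196*c - 168) + x*(19*c^2 + 190*c + 239) - 30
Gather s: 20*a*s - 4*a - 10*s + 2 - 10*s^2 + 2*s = -4*a - 10*s^2 + s*(20*a - 8) + 2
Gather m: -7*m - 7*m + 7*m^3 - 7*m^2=7*m^3 - 7*m^2 - 14*m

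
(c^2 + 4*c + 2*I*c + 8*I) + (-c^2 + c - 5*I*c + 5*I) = 5*c - 3*I*c + 13*I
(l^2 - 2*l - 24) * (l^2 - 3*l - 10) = l^4 - 5*l^3 - 28*l^2 + 92*l + 240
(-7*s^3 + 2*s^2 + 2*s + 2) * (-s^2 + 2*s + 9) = 7*s^5 - 16*s^4 - 61*s^3 + 20*s^2 + 22*s + 18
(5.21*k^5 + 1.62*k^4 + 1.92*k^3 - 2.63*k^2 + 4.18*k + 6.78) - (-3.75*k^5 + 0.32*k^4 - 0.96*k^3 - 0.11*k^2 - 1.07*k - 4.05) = 8.96*k^5 + 1.3*k^4 + 2.88*k^3 - 2.52*k^2 + 5.25*k + 10.83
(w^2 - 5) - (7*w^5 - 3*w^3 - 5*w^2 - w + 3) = -7*w^5 + 3*w^3 + 6*w^2 + w - 8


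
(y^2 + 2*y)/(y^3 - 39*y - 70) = y/(y^2 - 2*y - 35)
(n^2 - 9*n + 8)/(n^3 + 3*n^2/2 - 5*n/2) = 2*(n - 8)/(n*(2*n + 5))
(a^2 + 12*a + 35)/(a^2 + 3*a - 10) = (a + 7)/(a - 2)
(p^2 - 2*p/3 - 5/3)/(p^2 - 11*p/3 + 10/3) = (p + 1)/(p - 2)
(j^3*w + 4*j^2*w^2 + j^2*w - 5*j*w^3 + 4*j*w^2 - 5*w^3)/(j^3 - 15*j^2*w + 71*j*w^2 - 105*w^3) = w*(j^3 + 4*j^2*w + j^2 - 5*j*w^2 + 4*j*w - 5*w^2)/(j^3 - 15*j^2*w + 71*j*w^2 - 105*w^3)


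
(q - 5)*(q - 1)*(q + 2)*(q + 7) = q^4 + 3*q^3 - 35*q^2 - 39*q + 70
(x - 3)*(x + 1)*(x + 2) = x^3 - 7*x - 6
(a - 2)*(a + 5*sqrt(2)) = a^2 - 2*a + 5*sqrt(2)*a - 10*sqrt(2)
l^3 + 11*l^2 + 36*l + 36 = (l + 2)*(l + 3)*(l + 6)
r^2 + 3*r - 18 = (r - 3)*(r + 6)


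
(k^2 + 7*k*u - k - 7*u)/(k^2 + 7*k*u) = (k - 1)/k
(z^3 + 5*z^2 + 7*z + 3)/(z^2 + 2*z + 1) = z + 3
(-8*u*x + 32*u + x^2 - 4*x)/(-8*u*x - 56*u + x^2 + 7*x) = (x - 4)/(x + 7)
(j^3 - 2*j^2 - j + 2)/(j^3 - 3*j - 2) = (j - 1)/(j + 1)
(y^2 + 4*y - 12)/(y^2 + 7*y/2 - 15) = 2*(y - 2)/(2*y - 5)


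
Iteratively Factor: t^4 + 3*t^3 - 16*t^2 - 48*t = (t)*(t^3 + 3*t^2 - 16*t - 48) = t*(t + 3)*(t^2 - 16) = t*(t - 4)*(t + 3)*(t + 4)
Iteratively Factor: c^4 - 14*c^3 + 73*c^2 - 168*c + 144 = (c - 4)*(c^3 - 10*c^2 + 33*c - 36) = (c - 4)*(c - 3)*(c^2 - 7*c + 12) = (c - 4)*(c - 3)^2*(c - 4)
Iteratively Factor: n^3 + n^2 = (n)*(n^2 + n) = n^2*(n + 1)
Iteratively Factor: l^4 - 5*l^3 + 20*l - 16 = (l + 2)*(l^3 - 7*l^2 + 14*l - 8) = (l - 4)*(l + 2)*(l^2 - 3*l + 2) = (l - 4)*(l - 1)*(l + 2)*(l - 2)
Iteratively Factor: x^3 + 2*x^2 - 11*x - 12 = (x + 1)*(x^2 + x - 12) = (x - 3)*(x + 1)*(x + 4)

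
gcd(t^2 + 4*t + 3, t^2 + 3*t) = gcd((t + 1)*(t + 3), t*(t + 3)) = t + 3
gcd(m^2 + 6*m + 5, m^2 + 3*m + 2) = m + 1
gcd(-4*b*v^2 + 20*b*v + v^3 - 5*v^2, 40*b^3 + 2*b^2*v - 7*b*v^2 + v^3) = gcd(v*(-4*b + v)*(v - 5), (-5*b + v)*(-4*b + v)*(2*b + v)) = -4*b + v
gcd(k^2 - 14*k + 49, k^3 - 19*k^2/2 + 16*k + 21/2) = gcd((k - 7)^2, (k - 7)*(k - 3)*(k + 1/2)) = k - 7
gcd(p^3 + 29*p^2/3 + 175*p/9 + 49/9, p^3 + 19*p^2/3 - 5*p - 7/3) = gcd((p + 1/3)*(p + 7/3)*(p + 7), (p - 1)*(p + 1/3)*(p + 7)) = p^2 + 22*p/3 + 7/3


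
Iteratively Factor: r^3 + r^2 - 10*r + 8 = (r - 2)*(r^2 + 3*r - 4) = (r - 2)*(r + 4)*(r - 1)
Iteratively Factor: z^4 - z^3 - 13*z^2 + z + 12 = (z - 4)*(z^3 + 3*z^2 - z - 3) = (z - 4)*(z - 1)*(z^2 + 4*z + 3) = (z - 4)*(z - 1)*(z + 3)*(z + 1)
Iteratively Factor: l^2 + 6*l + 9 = (l + 3)*(l + 3)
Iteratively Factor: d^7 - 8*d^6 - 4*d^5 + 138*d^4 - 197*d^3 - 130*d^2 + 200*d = (d + 1)*(d^6 - 9*d^5 + 5*d^4 + 133*d^3 - 330*d^2 + 200*d) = (d - 2)*(d + 1)*(d^5 - 7*d^4 - 9*d^3 + 115*d^2 - 100*d) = (d - 5)*(d - 2)*(d + 1)*(d^4 - 2*d^3 - 19*d^2 + 20*d) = (d - 5)*(d - 2)*(d + 1)*(d + 4)*(d^3 - 6*d^2 + 5*d) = (d - 5)^2*(d - 2)*(d + 1)*(d + 4)*(d^2 - d) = d*(d - 5)^2*(d - 2)*(d + 1)*(d + 4)*(d - 1)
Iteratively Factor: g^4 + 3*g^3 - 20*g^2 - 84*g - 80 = (g + 4)*(g^3 - g^2 - 16*g - 20) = (g - 5)*(g + 4)*(g^2 + 4*g + 4) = (g - 5)*(g + 2)*(g + 4)*(g + 2)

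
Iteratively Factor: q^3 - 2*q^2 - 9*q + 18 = (q - 2)*(q^2 - 9) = (q - 3)*(q - 2)*(q + 3)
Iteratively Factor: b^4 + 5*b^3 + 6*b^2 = (b)*(b^3 + 5*b^2 + 6*b) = b^2*(b^2 + 5*b + 6) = b^2*(b + 3)*(b + 2)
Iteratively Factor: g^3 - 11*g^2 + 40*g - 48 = (g - 3)*(g^2 - 8*g + 16) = (g - 4)*(g - 3)*(g - 4)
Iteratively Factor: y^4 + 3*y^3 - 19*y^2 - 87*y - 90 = (y + 3)*(y^3 - 19*y - 30) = (y - 5)*(y + 3)*(y^2 + 5*y + 6) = (y - 5)*(y + 3)^2*(y + 2)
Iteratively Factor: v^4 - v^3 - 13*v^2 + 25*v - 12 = (v + 4)*(v^3 - 5*v^2 + 7*v - 3) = (v - 1)*(v + 4)*(v^2 - 4*v + 3) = (v - 1)^2*(v + 4)*(v - 3)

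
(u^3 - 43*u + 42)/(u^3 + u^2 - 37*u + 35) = (u - 6)/(u - 5)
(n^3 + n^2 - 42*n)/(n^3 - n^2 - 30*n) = (n + 7)/(n + 5)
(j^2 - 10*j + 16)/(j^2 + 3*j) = (j^2 - 10*j + 16)/(j*(j + 3))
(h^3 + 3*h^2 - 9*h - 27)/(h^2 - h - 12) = (h^2 - 9)/(h - 4)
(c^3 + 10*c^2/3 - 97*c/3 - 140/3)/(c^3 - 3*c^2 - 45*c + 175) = (c + 4/3)/(c - 5)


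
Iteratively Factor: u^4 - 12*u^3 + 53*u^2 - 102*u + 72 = (u - 3)*(u^3 - 9*u^2 + 26*u - 24) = (u - 3)^2*(u^2 - 6*u + 8) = (u - 4)*(u - 3)^2*(u - 2)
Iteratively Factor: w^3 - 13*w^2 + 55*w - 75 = (w - 3)*(w^2 - 10*w + 25) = (w - 5)*(w - 3)*(w - 5)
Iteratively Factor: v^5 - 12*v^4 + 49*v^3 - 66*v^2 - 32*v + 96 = (v + 1)*(v^4 - 13*v^3 + 62*v^2 - 128*v + 96) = (v - 3)*(v + 1)*(v^3 - 10*v^2 + 32*v - 32) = (v - 4)*(v - 3)*(v + 1)*(v^2 - 6*v + 8) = (v - 4)*(v - 3)*(v - 2)*(v + 1)*(v - 4)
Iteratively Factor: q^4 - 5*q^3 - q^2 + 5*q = (q - 5)*(q^3 - q) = q*(q - 5)*(q^2 - 1) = q*(q - 5)*(q + 1)*(q - 1)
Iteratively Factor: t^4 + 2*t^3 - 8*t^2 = (t + 4)*(t^3 - 2*t^2) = t*(t + 4)*(t^2 - 2*t) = t*(t - 2)*(t + 4)*(t)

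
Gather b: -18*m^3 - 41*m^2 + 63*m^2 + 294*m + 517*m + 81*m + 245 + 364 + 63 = -18*m^3 + 22*m^2 + 892*m + 672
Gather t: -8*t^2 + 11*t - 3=-8*t^2 + 11*t - 3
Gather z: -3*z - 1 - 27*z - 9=-30*z - 10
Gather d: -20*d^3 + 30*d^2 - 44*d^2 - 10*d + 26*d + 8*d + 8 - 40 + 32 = -20*d^3 - 14*d^2 + 24*d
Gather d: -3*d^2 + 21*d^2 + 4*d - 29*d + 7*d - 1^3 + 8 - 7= 18*d^2 - 18*d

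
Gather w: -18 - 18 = -36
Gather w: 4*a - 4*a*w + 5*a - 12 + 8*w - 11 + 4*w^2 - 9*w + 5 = 9*a + 4*w^2 + w*(-4*a - 1) - 18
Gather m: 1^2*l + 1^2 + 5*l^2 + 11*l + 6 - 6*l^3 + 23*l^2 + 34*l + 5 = -6*l^3 + 28*l^2 + 46*l + 12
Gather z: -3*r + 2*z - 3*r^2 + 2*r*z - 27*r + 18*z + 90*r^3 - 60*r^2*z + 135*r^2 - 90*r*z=90*r^3 + 132*r^2 - 30*r + z*(-60*r^2 - 88*r + 20)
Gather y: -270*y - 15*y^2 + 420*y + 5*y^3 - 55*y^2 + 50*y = 5*y^3 - 70*y^2 + 200*y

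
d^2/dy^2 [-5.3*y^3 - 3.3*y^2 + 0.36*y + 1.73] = -31.8*y - 6.6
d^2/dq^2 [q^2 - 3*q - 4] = 2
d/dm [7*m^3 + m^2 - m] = 21*m^2 + 2*m - 1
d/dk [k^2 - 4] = 2*k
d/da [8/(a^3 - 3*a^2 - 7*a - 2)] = 8*(-3*a^2 + 6*a + 7)/(-a^3 + 3*a^2 + 7*a + 2)^2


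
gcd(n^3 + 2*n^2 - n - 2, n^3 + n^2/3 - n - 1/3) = n^2 - 1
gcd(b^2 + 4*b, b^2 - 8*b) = b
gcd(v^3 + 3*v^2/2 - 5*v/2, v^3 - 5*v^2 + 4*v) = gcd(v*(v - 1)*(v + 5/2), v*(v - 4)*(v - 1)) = v^2 - v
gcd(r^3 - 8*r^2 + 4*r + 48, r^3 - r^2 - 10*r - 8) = r^2 - 2*r - 8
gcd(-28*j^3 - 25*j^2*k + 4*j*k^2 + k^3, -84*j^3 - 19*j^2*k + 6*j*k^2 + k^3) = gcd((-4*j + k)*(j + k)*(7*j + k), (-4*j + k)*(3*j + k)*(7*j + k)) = 28*j^2 - 3*j*k - k^2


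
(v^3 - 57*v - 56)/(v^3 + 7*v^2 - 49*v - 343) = (v^2 - 7*v - 8)/(v^2 - 49)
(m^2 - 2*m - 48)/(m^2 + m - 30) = (m - 8)/(m - 5)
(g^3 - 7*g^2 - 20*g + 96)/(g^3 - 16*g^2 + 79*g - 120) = (g + 4)/(g - 5)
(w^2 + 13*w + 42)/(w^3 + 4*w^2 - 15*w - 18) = (w + 7)/(w^2 - 2*w - 3)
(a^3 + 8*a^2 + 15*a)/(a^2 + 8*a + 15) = a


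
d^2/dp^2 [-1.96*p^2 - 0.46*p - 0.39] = -3.92000000000000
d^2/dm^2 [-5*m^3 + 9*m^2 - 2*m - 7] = 18 - 30*m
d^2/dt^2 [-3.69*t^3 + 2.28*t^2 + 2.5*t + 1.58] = 4.56 - 22.14*t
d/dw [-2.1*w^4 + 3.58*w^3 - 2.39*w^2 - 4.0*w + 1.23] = -8.4*w^3 + 10.74*w^2 - 4.78*w - 4.0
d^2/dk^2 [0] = 0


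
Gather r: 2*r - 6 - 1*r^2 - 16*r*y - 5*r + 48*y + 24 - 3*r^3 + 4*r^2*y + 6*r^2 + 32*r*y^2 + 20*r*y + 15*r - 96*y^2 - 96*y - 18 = -3*r^3 + r^2*(4*y + 5) + r*(32*y^2 + 4*y + 12) - 96*y^2 - 48*y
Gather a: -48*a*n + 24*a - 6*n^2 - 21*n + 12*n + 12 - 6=a*(24 - 48*n) - 6*n^2 - 9*n + 6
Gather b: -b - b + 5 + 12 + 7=24 - 2*b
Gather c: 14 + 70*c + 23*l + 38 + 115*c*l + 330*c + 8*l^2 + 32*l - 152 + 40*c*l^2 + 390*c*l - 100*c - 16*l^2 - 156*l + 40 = c*(40*l^2 + 505*l + 300) - 8*l^2 - 101*l - 60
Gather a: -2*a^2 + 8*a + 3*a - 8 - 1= -2*a^2 + 11*a - 9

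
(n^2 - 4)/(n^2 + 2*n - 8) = (n + 2)/(n + 4)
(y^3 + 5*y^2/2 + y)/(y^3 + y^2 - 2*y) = (y + 1/2)/(y - 1)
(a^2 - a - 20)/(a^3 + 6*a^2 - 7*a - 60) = (a - 5)/(a^2 + 2*a - 15)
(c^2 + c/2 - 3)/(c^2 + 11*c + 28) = (c^2 + c/2 - 3)/(c^2 + 11*c + 28)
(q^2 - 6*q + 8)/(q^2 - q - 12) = (q - 2)/(q + 3)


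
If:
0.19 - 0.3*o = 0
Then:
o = 0.63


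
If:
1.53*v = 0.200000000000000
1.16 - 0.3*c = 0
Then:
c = 3.87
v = 0.13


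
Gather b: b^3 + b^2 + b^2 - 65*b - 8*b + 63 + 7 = b^3 + 2*b^2 - 73*b + 70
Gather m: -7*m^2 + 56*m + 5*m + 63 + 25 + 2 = -7*m^2 + 61*m + 90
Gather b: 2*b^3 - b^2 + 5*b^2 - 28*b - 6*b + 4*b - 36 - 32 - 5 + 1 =2*b^3 + 4*b^2 - 30*b - 72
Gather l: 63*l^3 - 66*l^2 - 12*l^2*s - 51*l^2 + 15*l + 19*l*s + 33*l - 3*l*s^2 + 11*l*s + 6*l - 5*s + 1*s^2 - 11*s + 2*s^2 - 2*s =63*l^3 + l^2*(-12*s - 117) + l*(-3*s^2 + 30*s + 54) + 3*s^2 - 18*s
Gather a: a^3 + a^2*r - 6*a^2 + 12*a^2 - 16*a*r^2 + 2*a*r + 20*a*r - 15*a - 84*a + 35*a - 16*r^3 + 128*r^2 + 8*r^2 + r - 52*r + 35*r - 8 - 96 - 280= a^3 + a^2*(r + 6) + a*(-16*r^2 + 22*r - 64) - 16*r^3 + 136*r^2 - 16*r - 384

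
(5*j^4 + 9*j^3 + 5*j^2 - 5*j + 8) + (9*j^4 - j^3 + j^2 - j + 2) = 14*j^4 + 8*j^3 + 6*j^2 - 6*j + 10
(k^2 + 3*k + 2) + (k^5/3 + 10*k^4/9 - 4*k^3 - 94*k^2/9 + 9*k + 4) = k^5/3 + 10*k^4/9 - 4*k^3 - 85*k^2/9 + 12*k + 6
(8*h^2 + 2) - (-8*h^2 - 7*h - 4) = 16*h^2 + 7*h + 6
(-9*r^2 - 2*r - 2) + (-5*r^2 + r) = -14*r^2 - r - 2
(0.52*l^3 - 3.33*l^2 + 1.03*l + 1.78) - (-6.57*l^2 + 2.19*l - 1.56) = 0.52*l^3 + 3.24*l^2 - 1.16*l + 3.34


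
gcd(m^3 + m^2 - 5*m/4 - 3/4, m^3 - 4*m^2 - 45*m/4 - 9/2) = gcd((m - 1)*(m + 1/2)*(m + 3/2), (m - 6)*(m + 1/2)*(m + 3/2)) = m^2 + 2*m + 3/4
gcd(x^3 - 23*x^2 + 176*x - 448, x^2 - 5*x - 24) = x - 8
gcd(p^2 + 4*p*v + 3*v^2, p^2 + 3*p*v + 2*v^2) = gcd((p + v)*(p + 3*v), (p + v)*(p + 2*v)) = p + v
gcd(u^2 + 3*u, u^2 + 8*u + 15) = u + 3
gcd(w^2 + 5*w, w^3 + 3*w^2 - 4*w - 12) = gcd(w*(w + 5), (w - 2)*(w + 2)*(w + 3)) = 1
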